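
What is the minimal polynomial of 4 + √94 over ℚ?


Let α = 4 + √94. Then α - 4 = √94, so (α - 4)² = 94, giving α² - 8α - 78 = 0. Degree 2 and α ∉ ℚ, so this is the minimal polynomial.

Minimal polynomial: x² - 8x - 78


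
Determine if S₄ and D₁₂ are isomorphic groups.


Comparing S₄ and D₁₂:
S₄ has trivial center; D₁₂ has center {e, r⁶}

No, S₄ ≇ D₁₂


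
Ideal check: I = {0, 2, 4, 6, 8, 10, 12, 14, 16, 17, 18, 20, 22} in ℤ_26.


Check ideal conditions for I = {0, 2, 4, 6, 8, 10, 12, 14, 16, 17, 18, 20, 22} in ℤ_26:
(1) I is an additive subgroup? No
(2) For r ∈ ℤ_26 and a ∈ I: r·a ∈ I? No  [counterexample: r=2, a=12, r·a mod 26 = 24 ∉ I]

No, I is not an ideal of ℤ_26


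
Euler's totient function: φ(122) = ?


Factor n: 122 = 2 × 61
φ(n) = n · ∏(1 - 1/p) over distinct primes p | n
φ(122) = 122 · (1 - 1/2) · (1 - 1/61) = 60

φ(122) = 60


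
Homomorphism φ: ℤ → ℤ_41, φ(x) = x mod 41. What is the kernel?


Kernel = preimage of identity
ker(φ) = {x ∈ ℤ : x ≡ 0 (mod 41)} = 41ℤ = {0, ±41, ±82, ...}

ker(φ) = 41ℤ


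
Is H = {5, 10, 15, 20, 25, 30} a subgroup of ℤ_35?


Subgroup test for H = {5, 10, 15, 20, 25, 30} in (ℤ_35, +):
(1) 0 ∈ H? No
(2) Closure: for all a,b ∈ H, (a+b) mod 35 ∈ H? No  [counterexample: 5 + 30 = 0 ∉ H]
(3) Inverses: for all a ∈ H, -a mod 35 ∈ H? Yes

No, H is not a subgroup of ℤ_35


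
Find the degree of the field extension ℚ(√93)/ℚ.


√93 has minimal polynomial x² - 93 (irreducible over ℚ since 93 is squarefree)

[ℚ(√93)/ℚ] = 2


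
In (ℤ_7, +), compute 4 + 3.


Operation: addition mod 7
4 + 3 = (a + b) mod 7 with a = 4, b = 3

4 + 3 = 0


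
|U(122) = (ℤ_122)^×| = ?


U(n) is the group of units mod n; |U(n)| = φ(n)
|U(122)| = φ(122) = 60

|U(122) = (ℤ_122)^×| = 60


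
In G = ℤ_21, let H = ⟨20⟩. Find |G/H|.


|⟨20⟩| = n / gcd(20, 21) = 21 / 1 = 21
H is normal (ℤ_21 is abelian).
|G/H| = |G| / |H| = 21 / 21 = 1

|G/H| = 1


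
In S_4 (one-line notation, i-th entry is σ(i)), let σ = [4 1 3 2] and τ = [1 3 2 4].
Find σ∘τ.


σ∘τ: apply τ first, then σ
1 →τ 1 →σ 4
2 →τ 3 →σ 3
3 →τ 2 →σ 1
4 →τ 4 →σ 2

σ∘τ = [4 3 1 2]


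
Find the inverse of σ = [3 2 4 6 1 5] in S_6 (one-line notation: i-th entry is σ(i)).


To find σ⁻¹, swap domain and range:
σ(1) = 3 → σ⁻¹(3) = 1
σ(2) = 2 → σ⁻¹(2) = 2
σ(3) = 4 → σ⁻¹(4) = 3
σ(4) = 6 → σ⁻¹(6) = 4
σ(5) = 1 → σ⁻¹(1) = 5
σ(6) = 5 → σ⁻¹(5) = 6

σ⁻¹ = [5 2 1 3 6 4]


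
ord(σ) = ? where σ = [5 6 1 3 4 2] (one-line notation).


Cycle decomposition: (1 5 4 3) (2 6)
Cycle lengths: 4, 2
Order = lcm(4, 2) = 4

ord(σ) = 4


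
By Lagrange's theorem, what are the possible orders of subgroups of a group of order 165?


Lagrange's theorem: |H| divides |G|
|G| = 165
Divisors of 165: 1, 3, 5, 11, 15, 33, 55, 165

Possible subgroup orders: {1, 3, 5, 11, 15, 33, 55, 165}


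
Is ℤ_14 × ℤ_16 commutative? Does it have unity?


Direct product ring; commutative with unity (1,1); but (1,0)·(0,1) = (0,0) gives zero divisors, so not an integral domain
Commutative: Yes
Integral domain: No
Has unity: Yes

ℤ_14 × ℤ_16: Commutative=Yes, Unity=Yes


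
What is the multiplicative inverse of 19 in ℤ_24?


Use the extended Euclidean algorithm to write 1 = 19·s + 24·t; then s mod 24 is the inverse.
Euclidean algorithm:
  19 = 0·24 + 19
  24 = 1·19 + 5
  19 = 3·5 + 4
  5 = 1·4 + 1
  4 = 4·1 + 0
gcd(19,24) = 1
Back-substitution gives: 19·(-5) + 24·(4) = 1
So 19⁻¹ ≡ -5 ≡ 19 (mod 24)
Check: 19 × 19 = 361 ≡ 1 (mod 24) ✓

19⁻¹ ≡ 19 (mod 24)


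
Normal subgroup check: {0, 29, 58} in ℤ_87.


H = {0, 29, 58} in ℤ_87
ℤ_87 is abelian; every subgroup of an abelian group is normal

Yes, normal subgroup


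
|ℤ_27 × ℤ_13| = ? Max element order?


|ℤ_27 × ℤ_13| = 27 × 13 = 351
Max element order = lcm(27,13) = 351
Cyclic? Yes (gcd=1)

|ℤ_27×ℤ_13| = 351, max element order = 351


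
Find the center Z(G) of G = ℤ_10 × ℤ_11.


Z(G) = {g ∈ G | gx = xg for all x ∈ G}
Direct product of abelian groups is abelian, so Z(G) = G

Z(ℤ_10 × ℤ_11) = ℤ_10 × ℤ_11


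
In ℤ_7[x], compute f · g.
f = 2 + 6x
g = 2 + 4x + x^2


Expand and collect like terms; reduce coefficients mod 7:
x^0: 2·2 = 4 ≡ 4 (mod 7)
x^1: 2·4 + 6·2 = 20 ≡ 6 (mod 7)
x^2: 2·1 + 6·4 = 26 ≡ 5 (mod 7)
x^3: 6·1 = 6 ≡ 6 (mod 7)
Result: 4 + 6x + 5x^2 + 6x^3

f · g = 4 + 6x + 5x^2 + 6x^3


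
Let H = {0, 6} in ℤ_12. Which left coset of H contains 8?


8 + H = {8 + h (mod 12) : h ∈ H}
8+0=8, 8+6=2
8 + H = {2, 8} = 2 + H

8 + H = {2, 8}


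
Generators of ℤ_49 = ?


g generates ℤ_n iff gcd(g,n) = 1
Prime factors of 49: 7
Generators are g ∈ {1,...,48} not divisible by any of these primes.
Generators: {1, 2, 3, 4, 5, 6, 8, 9, 10, 11, 12, 13, 15, 16, 17, 18, 19, 20, 22, 23, 24, 25, 26, 27, 29, 30, 31, 32, 33, 34, 36, 37, 38, 39, 40, 41, 43, 44, 45, 46, 47, 48}
Number of generators = φ(49) = 42

Generators of ℤ_49 = {1, 2, 3, 4, 5, 6, 8, 9, 10, 11, 12, 13, 15, 16, 17, 18, 19, 20, 22, 23, 24, 25, 26, 27, 29, 30, 31, 32, 33, 34, 36, 37, 38, 39, 40, 41, 43, 44, 45, 46, 47, 48}


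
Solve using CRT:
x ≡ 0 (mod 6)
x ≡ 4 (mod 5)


m₁ = 6, m₂ = 5, gcd = 1, so CRT applies. M = m₁·m₂ = 30
Let M₁ = M/m₁ = 5, M₂ = M/m₂ = 6
Find y₁ ≡ M₁⁻¹ (mod m₁): 5⁻¹ ≡ 5 (mod 6)
Find y₂ ≡ M₂⁻¹ (mod m₂): 6⁻¹ ≡ 1 (mod 5)
x = a₁·M₁·y₁ + a₂·M₂·y₂ = 0·5·5 + 4·6·1 = 24
Reduce mod 30: x ≡ 24
Check: 24 mod 6 = 0 ✓, 24 mod 5 = 4 ✓

x ≡ 24 (mod 30)


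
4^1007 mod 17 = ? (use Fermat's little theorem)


Fermat's little theorem: if p is prime and gcd(a,p)=1, then a^(p-1) ≡ 1 (mod p)
p = 17 is prime, gcd(4,17) = 1
Reduce exponent: 1007 mod 16 = 15
So 4^1007 ≡ 4^15 (mod 17)
4^15 mod 17 = 13

4^1007 ≡ 13 (mod 17)


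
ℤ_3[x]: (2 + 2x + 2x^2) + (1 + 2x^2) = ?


Add coefficients mod 3:
x^0: 2 + 1 = 0 (mod 3)
x^1: 2 + 0 = 2 (mod 3)
x^2: 2 + 2 = 1 (mod 3)
Result: 2x + x^2

f + g = 2x + x^2


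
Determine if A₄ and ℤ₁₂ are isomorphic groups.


Comparing A₄ and ℤ₁₂:
A₄ is non-abelian, ℤ₁₂ is abelian

No, A₄ ≇ ℤ₁₂


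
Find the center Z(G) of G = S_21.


Z(G) = {g ∈ G | gx = xg for all x ∈ G}
S_n is non-abelian for n ≥ 3; Z(S_21) is trivial

Z(S_21) = {e}


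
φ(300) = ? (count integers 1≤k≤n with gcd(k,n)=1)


Factor n: 300 = 2^2 × 3 × 5^2
φ(n) = n · ∏(1 - 1/p) over distinct primes p | n
φ(300) = 300 · (1 - 1/2) · (1 - 1/3) · (1 - 1/5) = 80

φ(300) = 80


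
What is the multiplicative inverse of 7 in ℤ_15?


Use the extended Euclidean algorithm to write 1 = 7·s + 15·t; then s mod 15 is the inverse.
Euclidean algorithm:
  7 = 0·15 + 7
  15 = 2·7 + 1
  7 = 7·1 + 0
gcd(7,15) = 1
Back-substitution gives: 7·(-2) + 15·(1) = 1
So 7⁻¹ ≡ -2 ≡ 13 (mod 15)
Check: 7 × 13 = 91 ≡ 1 (mod 15) ✓

7⁻¹ ≡ 13 (mod 15)


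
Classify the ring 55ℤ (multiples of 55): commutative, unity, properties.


55ℤ is a commutative ring under +,× but has no multiplicative identity (1 ∉ 55ℤ); it has no zero divisors, but without unity it is not an integral domain
Commutative: Yes
Integral domain: No
Has unity: No

55ℤ (multiples of 55): Commutative=Yes, Unity=No


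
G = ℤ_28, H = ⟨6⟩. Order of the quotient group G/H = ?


|⟨6⟩| = n / gcd(6, 28) = 28 / 2 = 14
H is normal (ℤ_28 is abelian).
|G/H| = |G| / |H| = 28 / 14 = 2

|G/H| = 2


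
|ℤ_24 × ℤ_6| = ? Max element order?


|ℤ_24 × ℤ_6| = 24 × 6 = 144
Max element order = lcm(24,6) = 24
Cyclic? No (gcd=6)

|ℤ_24×ℤ_6| = 144, max element order = 24


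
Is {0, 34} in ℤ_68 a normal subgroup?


H = {0, 34} in ℤ_68
ℤ_68 is abelian; every subgroup of an abelian group is normal

Yes, normal subgroup


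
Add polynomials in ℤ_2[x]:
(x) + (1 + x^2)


Add coefficients mod 2:
x^0: 0 + 1 = 1 (mod 2)
x^1: 1 + 0 = 1 (mod 2)
x^2: 0 + 1 = 1 (mod 2)
Result: 1 + x + x^2

f + g = 1 + x + x^2


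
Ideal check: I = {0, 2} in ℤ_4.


Check ideal conditions for I = {0, 2} in ℤ_4:
(1) I is an additive subgroup? Yes
(2) For r ∈ ℤ_4 and a ∈ I: r·a ∈ I? Yes

Yes, I is an ideal of ℤ_4


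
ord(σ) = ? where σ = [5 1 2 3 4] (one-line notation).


Cycle decomposition: (1 5 4 3 2)
Cycle lengths: 5
Order = lcm(5) = 5

ord(σ) = 5


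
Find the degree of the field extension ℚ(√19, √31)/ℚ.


[ℚ(√19,√31):ℚ] = [ℚ(√19,√31):ℚ(√19)]·[ℚ(√19):ℚ] = 2·2 = 4

[ℚ(√19, √31)/ℚ] = 4


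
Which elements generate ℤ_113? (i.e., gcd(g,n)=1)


g generates ℤ_n iff gcd(g,n) = 1
Prime factors of 113: 113
Generators are g ∈ {1,...,112} not divisible by any of these primes.
Generators: {1, 2, 3, 4, 5, 6, 7, 8, 9, 10, 11, 12, 13, 14, 15, 16, 17, 18, 19, 20, 21, 22, 23, 24, 25, 26, 27, 28, 29, 30, 31, 32, 33, 34, 35, 36, 37, 38, 39, 40, 41, 42, 43, 44, 45, 46, 47, 48, 49, 50, 51, 52, 53, 54, 55, 56, 57, 58, 59, 60, 61, 62, 63, 64, 65, 66, 67, 68, 69, 70, 71, 72, 73, 74, 75, 76, 77, 78, 79, 80, 81, 82, 83, 84, 85, 86, 87, 88, 89, 90, 91, 92, 93, 94, 95, 96, 97, 98, 99, 100, 101, 102, 103, 104, 105, 106, 107, 108, 109, 110, 111, 112}
Number of generators = φ(113) = 112

Generators of ℤ_113 = {1, 2, 3, 4, 5, 6, 7, 8, 9, 10, 11, 12, 13, 14, 15, 16, 17, 18, 19, 20, 21, 22, 23, 24, 25, 26, 27, 28, 29, 30, 31, 32, 33, 34, 35, 36, 37, 38, 39, 40, 41, 42, 43, 44, 45, 46, 47, 48, 49, 50, 51, 52, 53, 54, 55, 56, 57, 58, 59, 60, 61, 62, 63, 64, 65, 66, 67, 68, 69, 70, 71, 72, 73, 74, 75, 76, 77, 78, 79, 80, 81, 82, 83, 84, 85, 86, 87, 88, 89, 90, 91, 92, 93, 94, 95, 96, 97, 98, 99, 100, 101, 102, 103, 104, 105, 106, 107, 108, 109, 110, 111, 112}


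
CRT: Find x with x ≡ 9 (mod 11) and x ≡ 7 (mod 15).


m₁ = 11, m₂ = 15, gcd = 1, so CRT applies. M = m₁·m₂ = 165
Let M₁ = M/m₁ = 15, M₂ = M/m₂ = 11
Find y₁ ≡ M₁⁻¹ (mod m₁): 15⁻¹ ≡ 3 (mod 11)
Find y₂ ≡ M₂⁻¹ (mod m₂): 11⁻¹ ≡ 11 (mod 15)
x = a₁·M₁·y₁ + a₂·M₂·y₂ = 9·15·3 + 7·11·11 = 1252
Reduce mod 165: x ≡ 97
Check: 97 mod 11 = 9 ✓, 97 mod 15 = 7 ✓

x ≡ 97 (mod 165)


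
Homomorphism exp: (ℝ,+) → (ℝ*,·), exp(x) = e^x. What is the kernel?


Kernel = preimage of identity
ker(exp) = {x ∈ ℝ | e^x = 1} = {0}

ker(exp) = {0}


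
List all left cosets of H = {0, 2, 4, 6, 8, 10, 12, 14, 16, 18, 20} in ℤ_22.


H = {0, 2, 4, 6, 8, 10, 12, 14, 16, 18, 20}, |H| = 11
Number of cosets = |G|/|H| = 22/11 = 2
0 + H = {0, 2, 4, 6, 8, 10, 12, 14, 16, 18, 20}
1 + H = {1, 3, 5, 7, 9, 11, 13, 15, 17, 19, 21}

Cosets: 0+H={0,2,4,6,8,10,12,14,16,18,20}; 1+H={1,3,5,7,9,11,13,15,17,19,21}


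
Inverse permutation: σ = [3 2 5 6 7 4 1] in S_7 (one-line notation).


To find σ⁻¹, swap domain and range:
σ(1) = 3 → σ⁻¹(3) = 1
σ(2) = 2 → σ⁻¹(2) = 2
σ(3) = 5 → σ⁻¹(5) = 3
σ(4) = 6 → σ⁻¹(6) = 4
σ(5) = 7 → σ⁻¹(7) = 5
σ(6) = 4 → σ⁻¹(4) = 6
σ(7) = 1 → σ⁻¹(1) = 7

σ⁻¹ = [7 2 1 6 3 4 5]


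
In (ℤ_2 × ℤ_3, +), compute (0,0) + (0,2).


Operation: componentwise addition mod (2, 3)
(0,0) + (0,2) = ((a₁+b₁) mod 2, (a₂+b₂) mod 3) with a = (0,0), b = (0,2)

(0,0) + (0,2) = (0,2)


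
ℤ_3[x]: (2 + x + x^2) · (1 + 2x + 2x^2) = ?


Expand and collect like terms; reduce coefficients mod 3:
x^0: 2·1 = 2 ≡ 2 (mod 3)
x^1: 2·2 + 1·1 = 5 ≡ 2 (mod 3)
x^2: 2·2 + 1·2 + 1·1 = 7 ≡ 1 (mod 3)
x^3: 1·2 + 1·2 = 4 ≡ 1 (mod 3)
x^4: 1·2 = 2 ≡ 2 (mod 3)
Result: 2 + 2x + x^2 + x^3 + 2x^4

f · g = 2 + 2x + x^2 + x^3 + 2x^4


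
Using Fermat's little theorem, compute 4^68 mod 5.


Fermat's little theorem: if p is prime and gcd(a,p)=1, then a^(p-1) ≡ 1 (mod p)
p = 5 is prime, gcd(4,5) = 1
Reduce exponent: 68 mod 4 = 0
So 4^68 ≡ 4^0 (mod 5)
4^0 = 1

4^68 ≡ 1 (mod 5)


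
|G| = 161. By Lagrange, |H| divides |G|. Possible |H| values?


Lagrange's theorem: |H| divides |G|
|G| = 161
Divisors of 161: 1, 7, 23, 161

Possible subgroup orders: {1, 7, 23, 161}


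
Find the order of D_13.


|D_n| = 2n (n rotations and n reflections)
|D_13| = 2×13 = 26

|D_13| = 26


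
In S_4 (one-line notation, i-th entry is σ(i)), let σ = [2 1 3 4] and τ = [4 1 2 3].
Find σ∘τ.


σ∘τ: apply τ first, then σ
1 →τ 4 →σ 4
2 →τ 1 →σ 2
3 →τ 2 →σ 1
4 →τ 3 →σ 3

σ∘τ = [4 2 1 3]


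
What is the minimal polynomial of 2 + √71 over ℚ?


Let α = 2 + √71. Then α - 2 = √71, so (α - 2)² = 71, giving α² - 4α - 67 = 0. Degree 2 and α ∉ ℚ, so this is the minimal polynomial.

Minimal polynomial: x² - 4x - 67


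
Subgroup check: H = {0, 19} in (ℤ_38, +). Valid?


Subgroup test for H = {0, 19} in (ℤ_38, +):
(1) 0 ∈ H? Yes
(2) Closure: for all a,b ∈ H, (a+b) mod 38 ∈ H? Yes
(3) Inverses: for all a ∈ H, -a mod 38 ∈ H? Yes

Yes, H is a subgroup of ℤ_38


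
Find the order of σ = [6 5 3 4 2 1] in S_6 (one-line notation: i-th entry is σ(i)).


Cycle decomposition: (1 6) (2 5)
Cycle lengths: 2, 2
Order = lcm(2, 2) = 2

ord(σ) = 2


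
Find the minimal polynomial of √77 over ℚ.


√77 satisfies x² - 77 = 0, irreducible over ℚ since 77 is squarefree

Minimal polynomial: x² - 77


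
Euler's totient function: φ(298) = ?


Factor n: 298 = 2 × 149
φ(n) = n · ∏(1 - 1/p) over distinct primes p | n
φ(298) = 298 · (1 - 1/2) · (1 - 1/149) = 148

φ(298) = 148


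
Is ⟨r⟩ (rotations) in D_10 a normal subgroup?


H = ⟨r⟩ (rotations) in D_10
The rotation subgroup ⟨r⟩ has index 2 in D_10, so it is normal

Yes, normal subgroup


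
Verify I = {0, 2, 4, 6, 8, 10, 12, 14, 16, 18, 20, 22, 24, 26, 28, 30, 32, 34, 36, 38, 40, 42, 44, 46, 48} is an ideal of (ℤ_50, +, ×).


Check ideal conditions for I = {0, 2, 4, 6, 8, 10, 12, 14, 16, 18, 20, 22, 24, 26, 28, 30, 32, 34, 36, 38, 40, 42, 44, 46, 48} in ℤ_50:
(1) I is an additive subgroup? Yes
(2) For r ∈ ℤ_50 and a ∈ I: r·a ∈ I? Yes

Yes, I is an ideal of ℤ_50


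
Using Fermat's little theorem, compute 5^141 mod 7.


Fermat's little theorem: if p is prime and gcd(a,p)=1, then a^(p-1) ≡ 1 (mod p)
p = 7 is prime, gcd(5,7) = 1
Reduce exponent: 141 mod 6 = 3
So 5^141 ≡ 5^3 (mod 7)
5^3 mod 7 = 6

5^141 ≡ 6 (mod 7)


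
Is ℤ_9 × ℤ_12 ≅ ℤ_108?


Comparing ℤ_9 × ℤ_12 and ℤ_108:
gcd(9,12) = 3 ≠ 1. Max element order in ℤ_9×ℤ_12 is lcm(9,12) = 36 < 108, so it has no element of order 108

No, ℤ_9 × ℤ_12 ≇ ℤ_108


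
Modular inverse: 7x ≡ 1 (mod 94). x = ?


Use the extended Euclidean algorithm to write 1 = 7·s + 94·t; then s mod 94 is the inverse.
Euclidean algorithm:
  7 = 0·94 + 7
  94 = 13·7 + 3
  7 = 2·3 + 1
  3 = 3·1 + 0
gcd(7,94) = 1
Back-substitution gives: 7·(27) + 94·(-2) = 1
So 7⁻¹ ≡ 27 ≡ 27 (mod 94)
Check: 7 × 27 = 189 ≡ 1 (mod 94) ✓

7⁻¹ ≡ 27 (mod 94)


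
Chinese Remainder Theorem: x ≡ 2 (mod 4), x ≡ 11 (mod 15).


m₁ = 4, m₂ = 15, gcd = 1, so CRT applies. M = m₁·m₂ = 60
Let M₁ = M/m₁ = 15, M₂ = M/m₂ = 4
Find y₁ ≡ M₁⁻¹ (mod m₁): 15⁻¹ ≡ 3 (mod 4)
Find y₂ ≡ M₂⁻¹ (mod m₂): 4⁻¹ ≡ 4 (mod 15)
x = a₁·M₁·y₁ + a₂·M₂·y₂ = 2·15·3 + 11·4·4 = 266
Reduce mod 60: x ≡ 26
Check: 26 mod 4 = 2 ✓, 26 mod 15 = 11 ✓

x ≡ 26 (mod 60)


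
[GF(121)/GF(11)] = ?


GF(121) = GF(11^2), so the extension degree is 2

[GF(121)/GF(11)] = 2


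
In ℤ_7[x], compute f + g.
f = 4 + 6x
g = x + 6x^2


Add coefficients mod 7:
x^0: 4 + 0 = 4 (mod 7)
x^1: 6 + 1 = 0 (mod 7)
x^2: 0 + 6 = 6 (mod 7)
Result: 4 + 6x^2

f + g = 4 + 6x^2


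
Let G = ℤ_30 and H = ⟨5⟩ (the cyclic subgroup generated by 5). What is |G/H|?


|⟨5⟩| = n / gcd(5, 30) = 30 / 5 = 6
H is normal (ℤ_30 is abelian).
|G/H| = |G| / |H| = 30 / 6 = 5

|G/H| = 5


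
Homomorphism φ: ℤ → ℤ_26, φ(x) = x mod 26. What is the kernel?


Kernel = preimage of identity
ker(φ) = {x ∈ ℤ : x ≡ 0 (mod 26)} = 26ℤ = {0, ±26, ±52, ...}

ker(φ) = 26ℤ


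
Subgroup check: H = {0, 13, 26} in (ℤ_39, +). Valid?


Subgroup test for H = {0, 13, 26} in (ℤ_39, +):
(1) 0 ∈ H? Yes
(2) Closure: for all a,b ∈ H, (a+b) mod 39 ∈ H? Yes
(3) Inverses: for all a ∈ H, -a mod 39 ∈ H? Yes

Yes, H is a subgroup of ℤ_39


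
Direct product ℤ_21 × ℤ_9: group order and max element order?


|ℤ_21 × ℤ_9| = 21 × 9 = 189
Max element order = lcm(21,9) = 63
Cyclic? No (gcd=3)

|ℤ_21×ℤ_9| = 189, max element order = 63


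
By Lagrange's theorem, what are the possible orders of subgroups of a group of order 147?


Lagrange's theorem: |H| divides |G|
|G| = 147
Divisors of 147: 1, 3, 7, 21, 49, 147

Possible subgroup orders: {1, 3, 7, 21, 49, 147}


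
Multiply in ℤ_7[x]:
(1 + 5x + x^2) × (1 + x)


Expand and collect like terms; reduce coefficients mod 7:
x^0: 1·1 = 1 ≡ 1 (mod 7)
x^1: 1·1 + 5·1 = 6 ≡ 6 (mod 7)
x^2: 5·1 + 1·1 = 6 ≡ 6 (mod 7)
x^3: 1·1 = 1 ≡ 1 (mod 7)
Result: 1 + 6x + 6x^2 + x^3

f · g = 1 + 6x + 6x^2 + x^3


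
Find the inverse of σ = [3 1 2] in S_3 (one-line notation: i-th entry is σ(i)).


To find σ⁻¹, swap domain and range:
σ(1) = 3 → σ⁻¹(3) = 1
σ(2) = 1 → σ⁻¹(1) = 2
σ(3) = 2 → σ⁻¹(2) = 3

σ⁻¹ = [2 3 1]


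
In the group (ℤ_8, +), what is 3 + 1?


Operation: addition mod 8
3 + 1 = (a + b) mod 8 with a = 3, b = 1

3 + 1 = 4


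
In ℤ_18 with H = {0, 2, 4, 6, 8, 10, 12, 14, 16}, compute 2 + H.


2 + H = {2 + h (mod 18) : h ∈ H}
2+0=2, 2+2=4, 2+4=6, 2+6=8, 2+8=10, 2+10=12, 2+12=14, 2+14=16, 2+16=0
2 + H = {0, 2, 4, 6, 8, 10, 12, 14, 16} = 0 + H

2 + H = {0, 2, 4, 6, 8, 10, 12, 14, 16}


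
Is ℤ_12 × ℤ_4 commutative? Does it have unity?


Direct product ring; commutative with unity (1,1); but (1,0)·(0,1) = (0,0) gives zero divisors, so not an integral domain
Commutative: Yes
Integral domain: No
Has unity: Yes

ℤ_12 × ℤ_4: Commutative=Yes, Unity=Yes


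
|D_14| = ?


|D_n| = 2n (n rotations and n reflections)
|D_14| = 2×14 = 28

|D_14| = 28


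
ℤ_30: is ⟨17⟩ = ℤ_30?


g generates ℤ_n iff gcd(g, n) = 1
gcd(17, 30) = 1
Since gcd = 1, 17 is a generator.

Yes, 17 generates ℤ_30


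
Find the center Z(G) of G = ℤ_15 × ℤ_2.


Z(G) = {g ∈ G | gx = xg for all x ∈ G}
Direct product of abelian groups is abelian, so Z(G) = G

Z(ℤ_15 × ℤ_2) = ℤ_15 × ℤ_2


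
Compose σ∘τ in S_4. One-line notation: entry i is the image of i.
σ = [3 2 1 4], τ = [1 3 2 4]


σ∘τ: apply τ first, then σ
1 →τ 1 →σ 3
2 →τ 3 →σ 1
3 →τ 2 →σ 2
4 →τ 4 →σ 4

σ∘τ = [3 1 2 4]


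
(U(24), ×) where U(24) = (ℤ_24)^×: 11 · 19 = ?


Operation: multiplication mod 24
11 · 19 = (a × b) mod 24 with a = 11, b = 19

11 · 19 = 17


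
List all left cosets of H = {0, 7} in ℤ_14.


H = {0, 7}, |H| = 2
Number of cosets = |G|/|H| = 14/2 = 7
0 + H = {0, 7}
1 + H = {1, 8}
2 + H = {2, 9}
3 + H = {3, 10}
4 + H = {4, 11}
5 + H = {5, 12}
6 + H = {6, 13}

Cosets: 0+H={0,7}; 1+H={1,8}; 2+H={2,9}; 3+H={3,10}; 4+H={4,11}; 5+H={5,12}; 6+H={6,13}


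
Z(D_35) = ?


Z(G) = {g ∈ G | gx = xg for all x ∈ G}
For odd n, Z(D_n) = {e}: no nontrivial rotation commutes with all reflections

Z(D_35) = {e}


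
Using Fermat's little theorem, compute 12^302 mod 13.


Fermat's little theorem: if p is prime and gcd(a,p)=1, then a^(p-1) ≡ 1 (mod p)
p = 13 is prime, gcd(12,13) = 1
Reduce exponent: 302 mod 12 = 2
So 12^302 ≡ 12^2 (mod 13)
12^2 mod 13 = 1

12^302 ≡ 1 (mod 13)


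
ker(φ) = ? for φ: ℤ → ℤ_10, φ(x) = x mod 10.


Kernel = preimage of identity
ker(φ) = {x ∈ ℤ : x ≡ 0 (mod 10)} = 10ℤ = {0, ±10, ±20, ...}

ker(φ) = 10ℤ


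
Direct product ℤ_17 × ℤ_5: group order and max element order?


|ℤ_17 × ℤ_5| = 17 × 5 = 85
Max element order = lcm(17,5) = 85
Cyclic? Yes (gcd=1)

|ℤ_17×ℤ_5| = 85, max element order = 85


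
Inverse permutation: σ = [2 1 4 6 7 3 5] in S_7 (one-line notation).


To find σ⁻¹, swap domain and range:
σ(1) = 2 → σ⁻¹(2) = 1
σ(2) = 1 → σ⁻¹(1) = 2
σ(3) = 4 → σ⁻¹(4) = 3
σ(4) = 6 → σ⁻¹(6) = 4
σ(5) = 7 → σ⁻¹(7) = 5
σ(6) = 3 → σ⁻¹(3) = 6
σ(7) = 5 → σ⁻¹(5) = 7

σ⁻¹ = [2 1 6 3 7 4 5]


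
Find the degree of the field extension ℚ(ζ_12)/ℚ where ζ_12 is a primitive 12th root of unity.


[ℚ(ζ_n):ℚ] = deg Φ_n(x) = φ(n). Here φ(12) = 4

[ℚ(ζ_12)/ℚ where ζ_12 is a primitive 12th root of unity] = 4


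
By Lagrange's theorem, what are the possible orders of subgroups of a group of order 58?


Lagrange's theorem: |H| divides |G|
|G| = 58
Divisors of 58: 1, 2, 29, 58

Possible subgroup orders: {1, 2, 29, 58}


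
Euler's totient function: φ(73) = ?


Factor n: 73 = 73
φ(n) = n · ∏(1 - 1/p) over distinct primes p | n
φ(73) = 73 · (1 - 1/73) = 72

φ(73) = 72


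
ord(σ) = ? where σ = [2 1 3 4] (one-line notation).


Cycle decomposition: (1 2)
Cycle lengths: 2
Order = lcm(2) = 2

ord(σ) = 2


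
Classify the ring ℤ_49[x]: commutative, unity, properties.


ℤ_49 has zero divisors (7·7 ≡ 0), and these lift to constant zero divisors in ℤ_49[x]; so not an integral domain
Commutative: Yes
Integral domain: No
Has unity: Yes

ℤ_49[x]: Commutative=Yes, Unity=Yes


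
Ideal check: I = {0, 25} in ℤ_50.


Check ideal conditions for I = {0, 25} in ℤ_50:
(1) I is an additive subgroup? Yes
(2) For r ∈ ℤ_50 and a ∈ I: r·a ∈ I? Yes

Yes, I is an ideal of ℤ_50


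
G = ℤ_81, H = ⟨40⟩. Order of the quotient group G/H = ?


|⟨40⟩| = n / gcd(40, 81) = 81 / 1 = 81
H is normal (ℤ_81 is abelian).
|G/H| = |G| / |H| = 81 / 81 = 1

|G/H| = 1


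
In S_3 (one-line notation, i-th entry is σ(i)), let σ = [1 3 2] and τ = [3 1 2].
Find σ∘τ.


σ∘τ: apply τ first, then σ
1 →τ 3 →σ 2
2 →τ 1 →σ 1
3 →τ 2 →σ 3

σ∘τ = [2 1 3]


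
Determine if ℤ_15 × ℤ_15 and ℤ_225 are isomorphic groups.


Comparing ℤ_15 × ℤ_15 and ℤ_225:
gcd(15,15) = 15 ≠ 1. Max element order in ℤ_15×ℤ_15 is lcm(15,15) = 15 < 225, so it has no element of order 225

No, ℤ_15 × ℤ_15 ≇ ℤ_225


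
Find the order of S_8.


|S_n| = n! (number of permutations of n symbols)
|S_8| = 8! = 40320

|S_8| = 40320


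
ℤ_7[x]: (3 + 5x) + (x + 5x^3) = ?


Add coefficients mod 7:
x^0: 3 + 0 = 3 (mod 7)
x^1: 5 + 1 = 6 (mod 7)
x^2: 0 + 0 = 0 (mod 7)
x^3: 0 + 5 = 5 (mod 7)
Result: 3 + 6x + 5x^3

f + g = 3 + 6x + 5x^3


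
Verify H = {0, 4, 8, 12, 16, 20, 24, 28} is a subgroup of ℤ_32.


Subgroup test for H = {0, 4, 8, 12, 16, 20, 24, 28} in (ℤ_32, +):
(1) 0 ∈ H? Yes
(2) Closure: for all a,b ∈ H, (a+b) mod 32 ∈ H? Yes
(3) Inverses: for all a ∈ H, -a mod 32 ∈ H? Yes

Yes, H is a subgroup of ℤ_32


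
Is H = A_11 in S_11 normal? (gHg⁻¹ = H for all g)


H = A_11 in S_11
A_11 has index 2 in S_11, and every subgroup of index 2 is normal

Yes, normal subgroup


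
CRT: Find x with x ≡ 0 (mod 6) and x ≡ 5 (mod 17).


m₁ = 6, m₂ = 17, gcd = 1, so CRT applies. M = m₁·m₂ = 102
Let M₁ = M/m₁ = 17, M₂ = M/m₂ = 6
Find y₁ ≡ M₁⁻¹ (mod m₁): 17⁻¹ ≡ 5 (mod 6)
Find y₂ ≡ M₂⁻¹ (mod m₂): 6⁻¹ ≡ 3 (mod 17)
x = a₁·M₁·y₁ + a₂·M₂·y₂ = 0·17·5 + 5·6·3 = 90
Reduce mod 102: x ≡ 90
Check: 90 mod 6 = 0 ✓, 90 mod 17 = 5 ✓

x ≡ 90 (mod 102)


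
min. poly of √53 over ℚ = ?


√53 satisfies x² - 53 = 0, irreducible over ℚ since 53 is squarefree

Minimal polynomial: x² - 53


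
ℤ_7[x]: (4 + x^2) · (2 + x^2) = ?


Expand and collect like terms; reduce coefficients mod 7:
x^0: 4·2 = 8 ≡ 1 (mod 7)
x^1: 4·0 + 0·2 = 0 ≡ 0 (mod 7)
x^2: 4·1 + 0·0 + 1·2 = 6 ≡ 6 (mod 7)
x^3: 0·1 + 1·0 = 0 ≡ 0 (mod 7)
x^4: 1·1 = 1 ≡ 1 (mod 7)
Result: 1 + 6x^2 + x^4

f · g = 1 + 6x^2 + x^4


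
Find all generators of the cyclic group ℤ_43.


g generates ℤ_n iff gcd(g,n) = 1
Prime factors of 43: 43
Generators are g ∈ {1,...,42} not divisible by any of these primes.
Generators: {1, 2, 3, 4, 5, 6, 7, 8, 9, 10, 11, 12, 13, 14, 15, 16, 17, 18, 19, 20, 21, 22, 23, 24, 25, 26, 27, 28, 29, 30, 31, 32, 33, 34, 35, 36, 37, 38, 39, 40, 41, 42}
Number of generators = φ(43) = 42

Generators of ℤ_43 = {1, 2, 3, 4, 5, 6, 7, 8, 9, 10, 11, 12, 13, 14, 15, 16, 17, 18, 19, 20, 21, 22, 23, 24, 25, 26, 27, 28, 29, 30, 31, 32, 33, 34, 35, 36, 37, 38, 39, 40, 41, 42}


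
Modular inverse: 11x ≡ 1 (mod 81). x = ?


Use the extended Euclidean algorithm to write 1 = 11·s + 81·t; then s mod 81 is the inverse.
Euclidean algorithm:
  11 = 0·81 + 11
  81 = 7·11 + 4
  11 = 2·4 + 3
  4 = 1·3 + 1
  3 = 3·1 + 0
gcd(11,81) = 1
Back-substitution gives: 11·(-22) + 81·(3) = 1
So 11⁻¹ ≡ -22 ≡ 59 (mod 81)
Check: 11 × 59 = 649 ≡ 1 (mod 81) ✓

11⁻¹ ≡ 59 (mod 81)


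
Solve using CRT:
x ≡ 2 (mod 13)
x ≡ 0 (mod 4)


m₁ = 13, m₂ = 4, gcd = 1, so CRT applies. M = m₁·m₂ = 52
Let M₁ = M/m₁ = 4, M₂ = M/m₂ = 13
Find y₁ ≡ M₁⁻¹ (mod m₁): 4⁻¹ ≡ 10 (mod 13)
Find y₂ ≡ M₂⁻¹ (mod m₂): 13⁻¹ ≡ 1 (mod 4)
x = a₁·M₁·y₁ + a₂·M₂·y₂ = 2·4·10 + 0·13·1 = 80
Reduce mod 52: x ≡ 28
Check: 28 mod 13 = 2 ✓, 28 mod 4 = 0 ✓

x ≡ 28 (mod 52)


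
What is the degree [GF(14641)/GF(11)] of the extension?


GF(14641) = GF(11^4), so the extension degree is 4

[GF(14641)/GF(11)] = 4


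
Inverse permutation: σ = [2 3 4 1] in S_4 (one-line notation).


To find σ⁻¹, swap domain and range:
σ(1) = 2 → σ⁻¹(2) = 1
σ(2) = 3 → σ⁻¹(3) = 2
σ(3) = 4 → σ⁻¹(4) = 3
σ(4) = 1 → σ⁻¹(1) = 4

σ⁻¹ = [4 1 2 3]


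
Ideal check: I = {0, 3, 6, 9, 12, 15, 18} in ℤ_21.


Check ideal conditions for I = {0, 3, 6, 9, 12, 15, 18} in ℤ_21:
(1) I is an additive subgroup? Yes
(2) For r ∈ ℤ_21 and a ∈ I: r·a ∈ I? Yes

Yes, I is an ideal of ℤ_21


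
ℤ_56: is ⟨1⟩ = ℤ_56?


g generates ℤ_n iff gcd(g, n) = 1
gcd(1, 56) = 1
Since gcd = 1, 1 is a generator.

Yes, 1 generates ℤ_56


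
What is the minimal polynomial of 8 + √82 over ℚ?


Let α = 8 + √82. Then α - 8 = √82, so (α - 8)² = 82, giving α² - 16α - 18 = 0. Degree 2 and α ∉ ℚ, so this is the minimal polynomial.

Minimal polynomial: x² - 16x - 18


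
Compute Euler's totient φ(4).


φ(n) = count of k ∈ {1,...,n} with gcd(k,n)=1
Coprimes to 4: {1, 3}
Count: 2

φ(4) = 2


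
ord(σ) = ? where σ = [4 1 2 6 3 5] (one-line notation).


Cycle decomposition: (1 4 6 5 3 2)
Cycle lengths: 6
Order = lcm(6) = 6

ord(σ) = 6


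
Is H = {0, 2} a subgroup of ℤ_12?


Subgroup test for H = {0, 2} in (ℤ_12, +):
(1) 0 ∈ H? Yes
(2) Closure: for all a,b ∈ H, (a+b) mod 12 ∈ H? No  [counterexample: 2 + 2 = 4 ∉ H]
(3) Inverses: for all a ∈ H, -a mod 12 ∈ H? No

No, H is not a subgroup of ℤ_12


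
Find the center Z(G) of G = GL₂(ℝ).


Z(G) = {g ∈ G | gx = xg for all x ∈ G}
Only scalar multiples of the identity commute with all invertible matrices

Z(GL₂(ℝ)) = {aI : a ∈ ℝ, a ≠ 0}


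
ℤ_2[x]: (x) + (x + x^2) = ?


Add coefficients mod 2:
x^0: 0 + 0 = 0 (mod 2)
x^1: 1 + 1 = 0 (mod 2)
x^2: 0 + 1 = 1 (mod 2)
Result: x^2

f + g = x^2


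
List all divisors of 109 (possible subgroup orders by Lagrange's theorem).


Lagrange's theorem: |H| divides |G|
|G| = 109
Divisors of 109: 1, 109

Possible subgroup orders: {1, 109}


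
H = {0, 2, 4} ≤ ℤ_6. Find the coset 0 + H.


0 + H = {0 + h (mod 6) : h ∈ H}
0+0=0, 0+2=2, 0+4=4

0 + H = {0, 2, 4}


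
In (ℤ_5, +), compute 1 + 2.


Operation: addition mod 5
1 + 2 = (a + b) mod 5 with a = 1, b = 2

1 + 2 = 3


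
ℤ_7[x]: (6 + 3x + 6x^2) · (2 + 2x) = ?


Expand and collect like terms; reduce coefficients mod 7:
x^0: 6·2 = 12 ≡ 5 (mod 7)
x^1: 6·2 + 3·2 = 18 ≡ 4 (mod 7)
x^2: 3·2 + 6·2 = 18 ≡ 4 (mod 7)
x^3: 6·2 = 12 ≡ 5 (mod 7)
Result: 5 + 4x + 4x^2 + 5x^3

f · g = 5 + 4x + 4x^2 + 5x^3


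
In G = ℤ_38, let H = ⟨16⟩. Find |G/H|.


|⟨16⟩| = n / gcd(16, 38) = 38 / 2 = 19
H is normal (ℤ_38 is abelian).
|G/H| = |G| / |H| = 38 / 19 = 2

|G/H| = 2


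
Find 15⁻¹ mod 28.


Use the extended Euclidean algorithm to write 1 = 15·s + 28·t; then s mod 28 is the inverse.
Euclidean algorithm:
  15 = 0·28 + 15
  28 = 1·15 + 13
  15 = 1·13 + 2
  13 = 6·2 + 1
  2 = 2·1 + 0
gcd(15,28) = 1
Back-substitution gives: 15·(-13) + 28·(7) = 1
So 15⁻¹ ≡ -13 ≡ 15 (mod 28)
Check: 15 × 15 = 225 ≡ 1 (mod 28) ✓

15⁻¹ ≡ 15 (mod 28)


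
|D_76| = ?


|D_n| = 2n (n rotations and n reflections)
|D_76| = 2×76 = 152

|D_76| = 152


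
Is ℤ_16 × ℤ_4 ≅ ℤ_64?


Comparing ℤ_16 × ℤ_4 and ℤ_64:
gcd(16,4) = 4 ≠ 1. Max element order in ℤ_16×ℤ_4 is lcm(16,4) = 16 < 64, so it has no element of order 64

No, ℤ_16 × ℤ_4 ≇ ℤ_64


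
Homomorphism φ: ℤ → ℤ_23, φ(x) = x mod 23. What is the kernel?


Kernel = preimage of identity
ker(φ) = {x ∈ ℤ : x ≡ 0 (mod 23)} = 23ℤ = {0, ±23, ±46, ...}

ker(φ) = 23ℤ


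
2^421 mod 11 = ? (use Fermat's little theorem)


Fermat's little theorem: if p is prime and gcd(a,p)=1, then a^(p-1) ≡ 1 (mod p)
p = 11 is prime, gcd(2,11) = 1
Reduce exponent: 421 mod 10 = 1
So 2^421 ≡ 2^1 (mod 11)
2^1 mod 11 = 2

2^421 ≡ 2 (mod 11)


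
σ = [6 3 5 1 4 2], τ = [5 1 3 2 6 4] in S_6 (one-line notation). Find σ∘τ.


σ∘τ: apply τ first, then σ
1 →τ 5 →σ 4
2 →τ 1 →σ 6
3 →τ 3 →σ 5
4 →τ 2 →σ 3
5 →τ 6 →σ 2
6 →τ 4 →σ 1

σ∘τ = [4 6 5 3 2 1]


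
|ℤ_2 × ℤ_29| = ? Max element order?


|ℤ_2 × ℤ_29| = 2 × 29 = 58
Max element order = lcm(2,29) = 58
Cyclic? Yes (gcd=1)

|ℤ_2×ℤ_29| = 58, max element order = 58


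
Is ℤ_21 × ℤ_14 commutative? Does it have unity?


Direct product ring; commutative with unity (1,1); but (1,0)·(0,1) = (0,0) gives zero divisors, so not an integral domain
Commutative: Yes
Integral domain: No
Has unity: Yes

ℤ_21 × ℤ_14: Commutative=Yes, Unity=Yes


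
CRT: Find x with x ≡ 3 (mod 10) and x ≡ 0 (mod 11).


m₁ = 10, m₂ = 11, gcd = 1, so CRT applies. M = m₁·m₂ = 110
Let M₁ = M/m₁ = 11, M₂ = M/m₂ = 10
Find y₁ ≡ M₁⁻¹ (mod m₁): 11⁻¹ ≡ 1 (mod 10)
Find y₂ ≡ M₂⁻¹ (mod m₂): 10⁻¹ ≡ 10 (mod 11)
x = a₁·M₁·y₁ + a₂·M₂·y₂ = 3·11·1 + 0·10·10 = 33
Reduce mod 110: x ≡ 33
Check: 33 mod 10 = 3 ✓, 33 mod 11 = 0 ✓

x ≡ 33 (mod 110)


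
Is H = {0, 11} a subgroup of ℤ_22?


Subgroup test for H = {0, 11} in (ℤ_22, +):
(1) 0 ∈ H? Yes
(2) Closure: for all a,b ∈ H, (a+b) mod 22 ∈ H? Yes
(3) Inverses: for all a ∈ H, -a mod 22 ∈ H? Yes

Yes, H is a subgroup of ℤ_22


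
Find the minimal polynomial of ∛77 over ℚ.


∛77 satisfies x³ - 77 = 0, irreducible over ℚ (no rational root; 77 is not a perfect cube)

Minimal polynomial: x³ - 77


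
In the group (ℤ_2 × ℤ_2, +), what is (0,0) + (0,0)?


Operation: componentwise addition mod (2, 2)
(0,0) + (0,0) = ((a₁+b₁) mod 2, (a₂+b₂) mod 2) with a = (0,0), b = (0,0)

(0,0) + (0,0) = (0,0)


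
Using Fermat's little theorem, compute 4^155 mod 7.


Fermat's little theorem: if p is prime and gcd(a,p)=1, then a^(p-1) ≡ 1 (mod p)
p = 7 is prime, gcd(4,7) = 1
Reduce exponent: 155 mod 6 = 5
So 4^155 ≡ 4^5 (mod 7)
4^5 mod 7 = 2

4^155 ≡ 2 (mod 7)


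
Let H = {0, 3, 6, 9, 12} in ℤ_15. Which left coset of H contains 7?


7 + H = {7 + h (mod 15) : h ∈ H}
7+0=7, 7+3=10, 7+6=13, 7+9=1, 7+12=4
7 + H = {1, 4, 7, 10, 13} = 1 + H

7 + H = {1, 4, 7, 10, 13}


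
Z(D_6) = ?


Z(G) = {g ∈ G | gx = xg for all x ∈ G}
For even n, Z(D_n) = {e, r^(n/2)}: the 180° rotation r^3 commutes with every reflection and rotation

Z(D_6) = {e, r^3}


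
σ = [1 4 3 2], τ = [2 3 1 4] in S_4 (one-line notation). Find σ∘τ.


σ∘τ: apply τ first, then σ
1 →τ 2 →σ 4
2 →τ 3 →σ 3
3 →τ 1 →σ 1
4 →τ 4 →σ 2

σ∘τ = [4 3 1 2]


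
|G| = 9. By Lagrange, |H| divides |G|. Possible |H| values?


Lagrange's theorem: |H| divides |G|
|G| = 9
Divisors of 9: 1, 3, 9

Possible subgroup orders: {1, 3, 9}


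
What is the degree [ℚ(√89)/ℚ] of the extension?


√89 has minimal polynomial x² - 89 (irreducible over ℚ since 89 is squarefree)

[ℚ(√89)/ℚ] = 2


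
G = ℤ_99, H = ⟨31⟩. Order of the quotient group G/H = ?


|⟨31⟩| = n / gcd(31, 99) = 99 / 1 = 99
H is normal (ℤ_99 is abelian).
|G/H| = |G| / |H| = 99 / 99 = 1

|G/H| = 1


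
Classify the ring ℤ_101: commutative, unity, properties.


ℤ_101 is a commutative ring with unity 1; 101 is prime, so ℤ_101 is a field (hence an integral domain)
Commutative: Yes
Integral domain: Yes
Has unity: Yes

ℤ_101: Commutative=Yes, Unity=Yes


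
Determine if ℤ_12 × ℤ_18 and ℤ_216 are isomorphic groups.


Comparing ℤ_12 × ℤ_18 and ℤ_216:
gcd(12,18) = 6 ≠ 1. Max element order in ℤ_12×ℤ_18 is lcm(12,18) = 36 < 216, so it has no element of order 216

No, ℤ_12 × ℤ_18 ≇ ℤ_216


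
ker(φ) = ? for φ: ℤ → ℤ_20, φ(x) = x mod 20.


Kernel = preimage of identity
ker(φ) = {x ∈ ℤ : x ≡ 0 (mod 20)} = 20ℤ = {0, ±20, ±40, ...}

ker(φ) = 20ℤ


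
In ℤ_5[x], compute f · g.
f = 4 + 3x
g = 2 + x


Expand and collect like terms; reduce coefficients mod 5:
x^0: 4·2 = 8 ≡ 3 (mod 5)
x^1: 4·1 + 3·2 = 10 ≡ 0 (mod 5)
x^2: 3·1 = 3 ≡ 3 (mod 5)
Result: 3 + 3x^2

f · g = 3 + 3x^2


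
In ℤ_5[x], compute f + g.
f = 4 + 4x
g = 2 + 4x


Add coefficients mod 5:
x^0: 4 + 2 = 1 (mod 5)
x^1: 4 + 4 = 3 (mod 5)
Result: 1 + 3x

f + g = 1 + 3x


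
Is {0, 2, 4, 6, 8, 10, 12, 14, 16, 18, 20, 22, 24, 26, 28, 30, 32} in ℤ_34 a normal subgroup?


H = {0, 2, 4, 6, 8, 10, 12, 14, 16, 18, 20, 22, 24, 26, 28, 30, 32} in ℤ_34
ℤ_34 is abelian; every subgroup of an abelian group is normal

Yes, normal subgroup


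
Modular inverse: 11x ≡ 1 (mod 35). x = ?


Use the extended Euclidean algorithm to write 1 = 11·s + 35·t; then s mod 35 is the inverse.
Euclidean algorithm:
  11 = 0·35 + 11
  35 = 3·11 + 2
  11 = 5·2 + 1
  2 = 2·1 + 0
gcd(11,35) = 1
Back-substitution gives: 11·(16) + 35·(-5) = 1
So 11⁻¹ ≡ 16 ≡ 16 (mod 35)
Check: 11 × 16 = 176 ≡ 1 (mod 35) ✓

11⁻¹ ≡ 16 (mod 35)


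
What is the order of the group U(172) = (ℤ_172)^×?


U(n) is the group of units mod n; |U(n)| = φ(n)
|U(172)| = φ(172) = 84

|U(172) = (ℤ_172)^×| = 84


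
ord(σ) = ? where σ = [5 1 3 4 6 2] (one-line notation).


Cycle decomposition: (1 5 6 2)
Cycle lengths: 4
Order = lcm(4) = 4

ord(σ) = 4


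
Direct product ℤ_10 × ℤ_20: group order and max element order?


|ℤ_10 × ℤ_20| = 10 × 20 = 200
Max element order = lcm(10,20) = 20
Cyclic? No (gcd=10)

|ℤ_10×ℤ_20| = 200, max element order = 20


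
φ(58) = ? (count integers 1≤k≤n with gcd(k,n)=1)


Factor n: 58 = 2 × 29
φ(n) = n · ∏(1 - 1/p) over distinct primes p | n
φ(58) = 58 · (1 - 1/2) · (1 - 1/29) = 28

φ(58) = 28


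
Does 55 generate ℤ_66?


g generates ℤ_n iff gcd(g, n) = 1
gcd(55, 66) = 11
Since gcd = 11 ≠ 1, ⟨55⟩ has order 6 < 66, so 55 is not a generator.

No, 55 does not generate ℤ_66


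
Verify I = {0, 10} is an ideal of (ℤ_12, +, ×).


Check ideal conditions for I = {0, 10} in ℤ_12:
(1) I is an additive subgroup? No
(2) For r ∈ ℤ_12 and a ∈ I: r·a ∈ I? No  [counterexample: r=2, a=10, r·a mod 12 = 8 ∉ I]

No, I is not an ideal of ℤ_12


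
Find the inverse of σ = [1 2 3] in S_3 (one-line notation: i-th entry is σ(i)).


To find σ⁻¹, swap domain and range:
σ(1) = 1 → σ⁻¹(1) = 1
σ(2) = 2 → σ⁻¹(2) = 2
σ(3) = 3 → σ⁻¹(3) = 3

σ⁻¹ = [1 2 3]


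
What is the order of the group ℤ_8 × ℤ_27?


|A × B| = |A| · |B|
|ℤ_8 × ℤ_27| = 8 × 27 = 216

|ℤ_8 × ℤ_27| = 216


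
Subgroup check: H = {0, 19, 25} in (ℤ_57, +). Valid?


Subgroup test for H = {0, 19, 25} in (ℤ_57, +):
(1) 0 ∈ H? Yes
(2) Closure: for all a,b ∈ H, (a+b) mod 57 ∈ H? No  [counterexample: 19 + 19 = 38 ∉ H]
(3) Inverses: for all a ∈ H, -a mod 57 ∈ H? No

No, H is not a subgroup of ℤ_57


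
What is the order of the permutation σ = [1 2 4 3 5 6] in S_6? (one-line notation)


Cycle decomposition: (3 4)
Cycle lengths: 2
Order = lcm(2) = 2

ord(σ) = 2


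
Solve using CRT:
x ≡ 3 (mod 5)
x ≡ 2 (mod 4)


m₁ = 5, m₂ = 4, gcd = 1, so CRT applies. M = m₁·m₂ = 20
Let M₁ = M/m₁ = 4, M₂ = M/m₂ = 5
Find y₁ ≡ M₁⁻¹ (mod m₁): 4⁻¹ ≡ 4 (mod 5)
Find y₂ ≡ M₂⁻¹ (mod m₂): 5⁻¹ ≡ 1 (mod 4)
x = a₁·M₁·y₁ + a₂·M₂·y₂ = 3·4·4 + 2·5·1 = 58
Reduce mod 20: x ≡ 18
Check: 18 mod 5 = 3 ✓, 18 mod 4 = 2 ✓

x ≡ 18 (mod 20)


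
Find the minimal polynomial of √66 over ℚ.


√66 satisfies x² - 66 = 0, irreducible over ℚ since 66 is squarefree

Minimal polynomial: x² - 66


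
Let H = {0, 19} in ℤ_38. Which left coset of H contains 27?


27 + H = {27 + h (mod 38) : h ∈ H}
27+0=27, 27+19=8
27 + H = {8, 27} = 8 + H

27 + H = {8, 27}


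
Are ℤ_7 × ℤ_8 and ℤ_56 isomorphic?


Comparing ℤ_7 × ℤ_8 and ℤ_56:
gcd(7,8) = 1, so ℤ_7 × ℤ_8 ≅ ℤ_56 (CRT)

Yes, ℤ_7 × ℤ_8 ≅ ℤ_56


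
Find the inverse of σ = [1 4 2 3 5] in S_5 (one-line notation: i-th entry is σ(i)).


To find σ⁻¹, swap domain and range:
σ(1) = 1 → σ⁻¹(1) = 1
σ(2) = 4 → σ⁻¹(4) = 2
σ(3) = 2 → σ⁻¹(2) = 3
σ(4) = 3 → σ⁻¹(3) = 4
σ(5) = 5 → σ⁻¹(5) = 5

σ⁻¹ = [1 3 4 2 5]


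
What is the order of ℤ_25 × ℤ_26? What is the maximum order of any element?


|ℤ_25 × ℤ_26| = 25 × 26 = 650
Max element order = lcm(25,26) = 650
Cyclic? Yes (gcd=1)

|ℤ_25×ℤ_26| = 650, max element order = 650


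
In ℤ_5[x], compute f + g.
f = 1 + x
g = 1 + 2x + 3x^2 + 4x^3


Add coefficients mod 5:
x^0: 1 + 1 = 2 (mod 5)
x^1: 1 + 2 = 3 (mod 5)
x^2: 0 + 3 = 3 (mod 5)
x^3: 0 + 4 = 4 (mod 5)
Result: 2 + 3x + 3x^2 + 4x^3

f + g = 2 + 3x + 3x^2 + 4x^3


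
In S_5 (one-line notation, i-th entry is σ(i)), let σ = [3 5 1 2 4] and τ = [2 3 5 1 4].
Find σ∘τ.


σ∘τ: apply τ first, then σ
1 →τ 2 →σ 5
2 →τ 3 →σ 1
3 →τ 5 →σ 4
4 →τ 1 →σ 3
5 →τ 4 →σ 2

σ∘τ = [5 1 4 3 2]


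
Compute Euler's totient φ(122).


Factor n: 122 = 2 × 61
φ(n) = n · ∏(1 - 1/p) over distinct primes p | n
φ(122) = 122 · (1 - 1/2) · (1 - 1/61) = 60

φ(122) = 60


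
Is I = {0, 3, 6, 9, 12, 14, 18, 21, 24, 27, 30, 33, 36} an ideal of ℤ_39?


Check ideal conditions for I = {0, 3, 6, 9, 12, 14, 18, 21, 24, 27, 30, 33, 36} in ℤ_39:
(1) I is an additive subgroup? No
(2) For r ∈ ℤ_39 and a ∈ I: r·a ∈ I? No  [counterexample: r=2, a=14, r·a mod 39 = 28 ∉ I]

No, I is not an ideal of ℤ_39


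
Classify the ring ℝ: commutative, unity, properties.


ℝ is a field: commutative, has unity, every nonzero element is a unit (hence an integral domain)
Commutative: Yes
Integral domain: Yes
Has unity: Yes

ℝ: Commutative=Yes, Unity=Yes
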